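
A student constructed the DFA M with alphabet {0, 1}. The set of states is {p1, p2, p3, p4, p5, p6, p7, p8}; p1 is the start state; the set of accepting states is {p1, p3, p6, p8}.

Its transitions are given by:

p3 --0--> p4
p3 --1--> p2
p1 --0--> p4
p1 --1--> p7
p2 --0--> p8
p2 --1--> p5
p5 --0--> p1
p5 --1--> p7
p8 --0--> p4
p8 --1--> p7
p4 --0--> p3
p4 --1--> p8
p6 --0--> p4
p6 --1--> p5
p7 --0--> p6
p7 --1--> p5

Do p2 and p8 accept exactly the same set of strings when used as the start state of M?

No

All states are reachable from the start state.
Initial partition by acceptance: {p1,p3,p6,p8} | {p2,p4,p5,p7}.
Refine {p2,p4,p5,p7} on symbol 1: members go to different blocks, giving {p2,p5,p7} and {p4}.
No further refinement is possible. Final partition (3 blocks): {p1,p3,p6,p8} | {p2,p5,p7} | {p4}.
p2 and p8 end up in different blocks, so they are distinguishable. For instance, the string 'ε' is accepted from only p8.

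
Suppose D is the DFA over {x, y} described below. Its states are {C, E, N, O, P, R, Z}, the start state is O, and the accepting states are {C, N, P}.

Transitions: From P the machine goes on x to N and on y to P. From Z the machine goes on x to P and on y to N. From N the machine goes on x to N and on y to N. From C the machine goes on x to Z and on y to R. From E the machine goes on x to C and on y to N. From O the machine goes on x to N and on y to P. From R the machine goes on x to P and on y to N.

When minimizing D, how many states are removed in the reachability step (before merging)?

4

BFS from O reaches {N, O, P}; the 4 state(s) C, E, R, Z are never visited.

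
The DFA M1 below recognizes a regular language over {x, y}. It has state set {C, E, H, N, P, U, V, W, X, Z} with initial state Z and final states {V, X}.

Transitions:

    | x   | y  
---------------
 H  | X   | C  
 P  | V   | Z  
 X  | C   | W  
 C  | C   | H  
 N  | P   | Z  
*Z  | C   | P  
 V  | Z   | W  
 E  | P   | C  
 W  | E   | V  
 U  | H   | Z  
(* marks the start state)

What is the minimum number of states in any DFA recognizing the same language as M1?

States {N,U} cannot be reached from the start state, so discard them.
Initial partition by acceptance: {V,X} | {C,E,H,P,W,Z}.
On input x, block {C,E,H,P,W,Z} splits into {C,E,W,Z} and {H,P}.
Refine {C,E,W,Z} on symbol x: members go to different blocks, giving {C,W,Z} and {E}.
Refine {C,W,Z} on symbol x: members go to different blocks, giving {C,Z} and {W}.
No further refinement is possible. Final partition (5 blocks): {V,X} | {C,Z} | {H,P} | {E} | {W}.

5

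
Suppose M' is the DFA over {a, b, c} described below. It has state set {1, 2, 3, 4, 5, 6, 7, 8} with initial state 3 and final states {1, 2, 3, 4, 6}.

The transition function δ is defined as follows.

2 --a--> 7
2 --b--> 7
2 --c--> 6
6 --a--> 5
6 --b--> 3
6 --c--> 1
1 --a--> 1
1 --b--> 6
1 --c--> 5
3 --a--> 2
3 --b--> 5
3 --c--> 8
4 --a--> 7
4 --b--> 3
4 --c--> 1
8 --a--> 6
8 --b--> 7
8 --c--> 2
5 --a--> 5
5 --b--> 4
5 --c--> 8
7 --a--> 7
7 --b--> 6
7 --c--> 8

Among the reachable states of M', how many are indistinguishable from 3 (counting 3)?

Every state is reachable, so we keep all 8.
P0 = {1,2,3,4,6} | {5,7,8}.
On input a, block {1,2,3,4,6} splits into {2,4,6} and {1,3}.
On input b, block {2,4,6} splits into {4,6} and {2}.
Split {5,7,8} by δ(·,a) → {5,7} and {8}.
On input a, block {1,3} splits into {1} and {3}.
Stable partition: {4,6} | {5,7} | {1} | {2} | {8} | {3} — 6 equivalence classes.
The equivalence class containing 3 is {3}, of size 1.

1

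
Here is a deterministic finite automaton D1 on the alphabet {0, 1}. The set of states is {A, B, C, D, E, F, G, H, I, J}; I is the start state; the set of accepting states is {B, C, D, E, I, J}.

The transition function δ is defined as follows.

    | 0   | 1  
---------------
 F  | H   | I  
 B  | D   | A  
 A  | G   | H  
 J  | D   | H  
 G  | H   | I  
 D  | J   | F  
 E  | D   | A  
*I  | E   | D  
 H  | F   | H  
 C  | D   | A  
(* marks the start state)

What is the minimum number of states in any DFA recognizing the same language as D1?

5

Reachable states from the start: {A,D,E,F,G,H,I,J}. Unreachable: {B,C} — drop them.
Start with accepting vs non-accepting: {D,E,I,J} | {A,F,G,H}.
Split {D,E,I,J} by δ(·,1) → {D,E,J} and {I}.
Refine {A,F,G,H} on symbol 1: members go to different blocks, giving {A,H} and {F,G}.
Refine {D,E,J} on symbol 1: members go to different blocks, giving {E,J} and {D}.
Stable partition: {E,J} | {A,H} | {I} | {F,G} | {D} — 5 equivalence classes.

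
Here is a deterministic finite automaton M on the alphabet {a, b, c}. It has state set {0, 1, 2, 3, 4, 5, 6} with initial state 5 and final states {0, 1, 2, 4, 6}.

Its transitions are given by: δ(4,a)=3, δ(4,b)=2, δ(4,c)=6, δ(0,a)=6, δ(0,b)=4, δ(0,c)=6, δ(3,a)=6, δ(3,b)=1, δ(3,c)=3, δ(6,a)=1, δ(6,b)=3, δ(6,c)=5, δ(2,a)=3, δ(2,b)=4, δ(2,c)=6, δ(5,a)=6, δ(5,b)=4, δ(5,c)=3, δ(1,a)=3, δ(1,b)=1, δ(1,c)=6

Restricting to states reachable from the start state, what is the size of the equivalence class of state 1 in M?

Reachable states from the start: {1,2,3,4,5,6}. Unreachable: {0} — drop them.
P0 = {1,2,4,6} | {3,5}.
On input a, block {1,2,4,6} splits into {1,2,4} and {6}.
The partition is now stable with 3 blocks: {1,2,4} | {3,5} | {6}.
The equivalence class containing 1 is {1,2,4}, of size 3.

3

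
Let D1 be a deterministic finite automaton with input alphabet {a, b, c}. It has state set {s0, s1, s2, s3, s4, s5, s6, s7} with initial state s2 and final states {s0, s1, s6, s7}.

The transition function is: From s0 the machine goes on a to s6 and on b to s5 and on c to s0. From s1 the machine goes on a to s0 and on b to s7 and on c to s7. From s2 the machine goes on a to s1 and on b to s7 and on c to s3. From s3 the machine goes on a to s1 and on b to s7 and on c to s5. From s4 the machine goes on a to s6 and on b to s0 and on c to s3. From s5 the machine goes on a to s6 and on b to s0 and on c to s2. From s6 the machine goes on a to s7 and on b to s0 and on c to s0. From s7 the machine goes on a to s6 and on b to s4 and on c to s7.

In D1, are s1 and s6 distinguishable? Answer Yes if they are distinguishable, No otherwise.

No

All states are reachable from the start state.
P0 = {s0,s1,s6,s7} | {s2,s3,s4,s5}.
Refine {s0,s1,s6,s7} on symbol b: members go to different blocks, giving {s0,s7} and {s1,s6}.
No further refinement is possible. Final partition (3 blocks): {s0,s7} | {s2,s3,s4,s5} | {s1,s6}.
s1 and s6 lie in the same block of the stable partition, so they are equivalent — no string distinguishes them.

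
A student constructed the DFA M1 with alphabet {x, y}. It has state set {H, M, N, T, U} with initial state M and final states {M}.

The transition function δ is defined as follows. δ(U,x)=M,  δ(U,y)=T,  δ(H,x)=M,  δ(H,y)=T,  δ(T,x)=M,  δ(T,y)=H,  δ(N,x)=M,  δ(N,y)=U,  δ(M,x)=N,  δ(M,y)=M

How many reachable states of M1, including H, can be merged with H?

P0 = {M} | {H,N,T,U}.
Stable partition: {M} | {H,N,T,U} — 2 equivalence classes.
State H belongs to the block {H,N,T,U}, which has 4 states.

4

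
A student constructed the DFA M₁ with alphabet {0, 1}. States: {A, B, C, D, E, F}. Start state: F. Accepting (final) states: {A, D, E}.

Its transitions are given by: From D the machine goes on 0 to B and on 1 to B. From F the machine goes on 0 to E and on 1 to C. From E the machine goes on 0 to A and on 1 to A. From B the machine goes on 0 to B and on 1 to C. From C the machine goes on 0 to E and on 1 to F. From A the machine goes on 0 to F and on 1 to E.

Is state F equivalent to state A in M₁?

No

Reachable states from the start: {A,C,E,F}. Unreachable: {B,D} — drop them.
Initial partition by acceptance: {A,E} | {C,F}.
Split {A,E} by δ(·,0) → {A} and {E}.
No further refinement is possible. Final partition (3 blocks): {A} | {C,F} | {E}.
F and A end up in different blocks, so they are distinguishable. For instance, the string 'ε' is accepted from only A.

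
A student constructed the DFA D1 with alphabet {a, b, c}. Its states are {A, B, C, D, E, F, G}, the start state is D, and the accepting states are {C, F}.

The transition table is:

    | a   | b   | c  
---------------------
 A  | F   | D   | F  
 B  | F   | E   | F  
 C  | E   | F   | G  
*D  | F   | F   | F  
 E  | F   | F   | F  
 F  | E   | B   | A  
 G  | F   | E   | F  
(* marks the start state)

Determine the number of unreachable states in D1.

2

Starting at D and following transitions, the reachable set is {A, B, D, E, F}. That leaves C, G unreachable — 2 in total.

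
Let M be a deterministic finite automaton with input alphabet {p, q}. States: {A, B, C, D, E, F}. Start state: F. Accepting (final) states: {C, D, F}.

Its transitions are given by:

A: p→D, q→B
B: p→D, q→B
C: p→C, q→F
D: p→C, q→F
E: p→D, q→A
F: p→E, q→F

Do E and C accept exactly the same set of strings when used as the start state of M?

Start with accepting vs non-accepting: {C,D,F} | {A,B,E}.
Split {C,D,F} by δ(·,p) → {C,D} and {F}.
The partition is now stable with 3 blocks: {C,D} | {A,B,E} | {F}.
E and C end up in different blocks, so they are distinguishable. For instance, the string 'ε' is accepted from only C.

No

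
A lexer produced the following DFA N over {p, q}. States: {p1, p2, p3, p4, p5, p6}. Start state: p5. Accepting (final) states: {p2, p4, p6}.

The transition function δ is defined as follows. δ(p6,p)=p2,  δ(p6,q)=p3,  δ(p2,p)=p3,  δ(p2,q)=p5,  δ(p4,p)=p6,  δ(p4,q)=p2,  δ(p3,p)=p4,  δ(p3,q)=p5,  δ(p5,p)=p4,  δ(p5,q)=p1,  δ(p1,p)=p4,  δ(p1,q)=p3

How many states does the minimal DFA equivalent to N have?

4

All states are reachable from the start state.
Start with accepting vs non-accepting: {p2,p4,p6} | {p1,p3,p5}.
Refine {p2,p4,p6} on symbol p: members go to different blocks, giving {p4,p6} and {p2}.
Refine {p4,p6} on symbol p: members go to different blocks, giving {p4} and {p6}.
Stable partition: {p4} | {p1,p3,p5} | {p2} | {p6} — 4 equivalence classes.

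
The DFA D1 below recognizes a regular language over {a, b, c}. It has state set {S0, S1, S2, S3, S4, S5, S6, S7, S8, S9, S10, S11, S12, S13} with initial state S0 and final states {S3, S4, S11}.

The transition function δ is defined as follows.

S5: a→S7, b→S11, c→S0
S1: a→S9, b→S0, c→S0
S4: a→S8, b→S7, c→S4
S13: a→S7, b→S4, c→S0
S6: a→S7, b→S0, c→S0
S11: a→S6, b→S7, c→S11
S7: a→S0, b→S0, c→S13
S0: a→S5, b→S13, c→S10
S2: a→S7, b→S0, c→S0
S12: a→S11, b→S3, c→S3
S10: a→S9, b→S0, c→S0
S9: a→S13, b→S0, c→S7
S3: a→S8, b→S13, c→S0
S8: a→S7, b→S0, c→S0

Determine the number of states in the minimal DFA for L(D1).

7

States {S1,S2,S3,S12} cannot be reached from the start state, so discard them.
P0 = {S4,S11} | {S0,S5,S6,S7,S8,S9,S10,S13}.
Split {S0,S5,S6,S7,S8,S9,S10,S13} by δ(·,b) → {S0,S6,S7,S8,S9,S10} and {S5,S13}.
Refine {S0,S6,S7,S8,S9,S10} on symbol a: members go to different blocks, giving {S6,S7,S8,S10} and {S0,S9}.
Refine {S6,S7,S8,S10} on symbol a: members go to different blocks, giving {S6,S8} and {S7,S10}.
On input b, block {S0,S9} splits into {S0} and {S9}.
Refine {S7,S10} on symbol a: members go to different blocks, giving {S7} and {S10}.
Stable partition: {S4,S11} | {S6,S8} | {S5,S13} | {S0} | {S7} | {S9} | {S10} — 7 equivalence classes.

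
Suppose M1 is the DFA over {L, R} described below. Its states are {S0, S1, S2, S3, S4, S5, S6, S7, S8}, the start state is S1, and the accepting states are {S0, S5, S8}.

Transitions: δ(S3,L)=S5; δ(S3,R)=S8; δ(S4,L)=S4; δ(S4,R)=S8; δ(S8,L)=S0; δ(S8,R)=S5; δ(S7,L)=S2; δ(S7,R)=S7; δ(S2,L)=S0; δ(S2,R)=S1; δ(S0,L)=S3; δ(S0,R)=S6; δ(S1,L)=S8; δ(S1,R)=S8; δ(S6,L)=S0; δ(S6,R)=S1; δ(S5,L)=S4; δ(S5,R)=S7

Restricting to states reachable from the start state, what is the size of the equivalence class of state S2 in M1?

2

All states are reachable from the start state.
Start with accepting vs non-accepting: {S0,S5,S8} | {S1,S2,S3,S4,S6,S7}.
Refine {S0,S5,S8} on symbol L: members go to different blocks, giving {S0,S5} and {S8}.
Split {S1,S2,S3,S4,S6,S7} by δ(·,L) → {S2,S3,S6} and {S4,S7} and {S1}.
Split {S0,S5} by δ(·,L) → {S0} and {S5}.
Split {S2,S3,S6} by δ(·,L) → {S2,S6} and {S3}.
On input L, block {S4,S7} splits into {S4} and {S7}.
Stable partition: {S0} | {S2,S6} | {S8} | {S4} | {S1} | {S5} | {S3} | {S7} — 8 equivalence classes.
The equivalence class containing S2 is {S2,S6}, of size 2.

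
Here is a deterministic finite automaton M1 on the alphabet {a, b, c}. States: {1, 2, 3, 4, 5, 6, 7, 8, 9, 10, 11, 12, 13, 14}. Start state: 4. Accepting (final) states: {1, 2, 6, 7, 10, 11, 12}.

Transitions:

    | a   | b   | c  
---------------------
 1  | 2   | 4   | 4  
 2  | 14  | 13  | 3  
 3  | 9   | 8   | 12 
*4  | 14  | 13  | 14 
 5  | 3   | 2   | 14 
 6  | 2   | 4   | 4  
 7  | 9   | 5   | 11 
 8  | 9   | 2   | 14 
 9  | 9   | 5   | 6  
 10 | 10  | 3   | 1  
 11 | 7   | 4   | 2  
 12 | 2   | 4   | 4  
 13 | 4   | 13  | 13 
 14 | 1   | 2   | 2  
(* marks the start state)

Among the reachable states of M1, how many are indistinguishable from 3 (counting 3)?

2

Reachable states from the start: {1,2,3,4,5,6,8,9,12,13,14}. Unreachable: {7,10,11} — drop them.
P0 = {1,2,6,12} | {3,4,5,8,9,13,14}.
Split {1,2,6,12} by δ(·,a) → {1,6,12} and {2}.
Split {3,4,5,8,9,13,14} by δ(·,a) → {3,4,5,8,9,13} and {14}.
Split {3,4,5,8,9,13} by δ(·,a) → {3,5,8,9,13} and {4}.
Refine {3,5,8,9,13} on symbol a: members go to different blocks, giving {3,5,8,9} and {13}.
Split {3,5,8,9} by δ(·,b) → {3,9} and {5,8}.
No further refinement is possible. Final partition (7 blocks): {1,6,12} | {3,9} | {2} | {14} | {4} | {13} | {5,8}.
State 3 belongs to the block {3,9}, which has 2 states.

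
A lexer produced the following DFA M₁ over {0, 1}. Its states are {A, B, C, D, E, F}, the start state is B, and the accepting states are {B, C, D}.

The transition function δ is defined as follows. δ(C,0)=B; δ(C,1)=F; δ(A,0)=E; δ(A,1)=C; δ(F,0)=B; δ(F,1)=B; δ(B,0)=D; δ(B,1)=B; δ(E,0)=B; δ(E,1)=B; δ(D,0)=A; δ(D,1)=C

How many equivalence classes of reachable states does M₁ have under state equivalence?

5

Start with accepting vs non-accepting: {B,C,D} | {A,E,F}.
Split {B,C,D} by δ(·,0) → {B,C} and {D}.
On input 0, block {B,C} splits into {B} and {C}.
Refine {A,E,F} on symbol 0: members go to different blocks, giving {E,F} and {A}.
The partition is now stable with 5 blocks: {B} | {E,F} | {D} | {C} | {A}.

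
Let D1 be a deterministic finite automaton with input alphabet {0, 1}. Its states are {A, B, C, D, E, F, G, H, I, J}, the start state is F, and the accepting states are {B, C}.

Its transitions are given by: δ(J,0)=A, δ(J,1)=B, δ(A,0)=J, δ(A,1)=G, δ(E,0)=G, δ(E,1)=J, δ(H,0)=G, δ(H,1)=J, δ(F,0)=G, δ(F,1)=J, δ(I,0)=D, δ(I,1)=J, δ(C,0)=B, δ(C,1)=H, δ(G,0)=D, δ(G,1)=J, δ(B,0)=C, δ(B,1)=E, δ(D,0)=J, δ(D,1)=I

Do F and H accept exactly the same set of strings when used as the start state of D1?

All states are reachable from the start state.
P0 = {B,C} | {A,D,E,F,G,H,I,J}.
Split {A,D,E,F,G,H,I,J} by δ(·,1) → {A,D,E,F,G,H,I} and {J}.
Split {A,D,E,F,G,H,I} by δ(·,0) → {E,F,G,H,I} and {A,D}.
Refine {E,F,G,H,I} on symbol 0: members go to different blocks, giving {E,F,H} and {G,I}.
No further refinement is possible. Final partition (5 blocks): {B,C} | {E,F,H} | {J} | {A,D} | {G,I}.
F and H lie in the same block of the stable partition, so they are equivalent — no string distinguishes them.

Yes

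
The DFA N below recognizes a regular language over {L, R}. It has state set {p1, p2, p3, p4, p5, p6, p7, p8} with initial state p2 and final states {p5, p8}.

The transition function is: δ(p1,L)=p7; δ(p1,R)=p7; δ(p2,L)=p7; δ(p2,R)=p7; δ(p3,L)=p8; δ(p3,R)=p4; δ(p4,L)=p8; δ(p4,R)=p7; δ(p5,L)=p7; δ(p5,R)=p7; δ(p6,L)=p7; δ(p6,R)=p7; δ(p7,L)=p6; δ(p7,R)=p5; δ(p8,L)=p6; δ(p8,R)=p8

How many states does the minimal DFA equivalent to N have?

3

States {p1,p3,p4,p8} cannot be reached from the start state, so discard them.
Start with accepting vs non-accepting: {p5} | {p2,p6,p7}.
Split {p2,p6,p7} by δ(·,R) → {p2,p6} and {p7}.
No further refinement is possible. Final partition (3 blocks): {p5} | {p2,p6} | {p7}.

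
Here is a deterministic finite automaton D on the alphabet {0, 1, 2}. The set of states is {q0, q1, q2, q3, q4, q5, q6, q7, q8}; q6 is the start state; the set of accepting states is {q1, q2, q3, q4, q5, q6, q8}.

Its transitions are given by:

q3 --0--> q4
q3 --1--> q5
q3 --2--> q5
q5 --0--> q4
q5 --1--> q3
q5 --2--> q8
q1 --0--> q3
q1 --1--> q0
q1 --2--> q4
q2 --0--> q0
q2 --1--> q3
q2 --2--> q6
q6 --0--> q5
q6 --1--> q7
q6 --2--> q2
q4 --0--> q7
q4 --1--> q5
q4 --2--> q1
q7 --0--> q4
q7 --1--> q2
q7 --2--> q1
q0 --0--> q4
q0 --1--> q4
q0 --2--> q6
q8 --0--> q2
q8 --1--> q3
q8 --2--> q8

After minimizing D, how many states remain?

4

Every state is reachable, so we keep all 9.
P0 = {q1,q2,q3,q4,q5,q6,q8} | {q0,q7}.
Split {q1,q2,q3,q4,q5,q6,q8} by δ(·,0) → {q1,q3,q5,q6,q8} and {q2,q4}.
On input 0, block {q1,q3,q5,q6,q8} splits into {q3,q5,q8} and {q1,q6}.
The partition is now stable with 4 blocks: {q3,q5,q8} | {q0,q7} | {q2,q4} | {q1,q6}.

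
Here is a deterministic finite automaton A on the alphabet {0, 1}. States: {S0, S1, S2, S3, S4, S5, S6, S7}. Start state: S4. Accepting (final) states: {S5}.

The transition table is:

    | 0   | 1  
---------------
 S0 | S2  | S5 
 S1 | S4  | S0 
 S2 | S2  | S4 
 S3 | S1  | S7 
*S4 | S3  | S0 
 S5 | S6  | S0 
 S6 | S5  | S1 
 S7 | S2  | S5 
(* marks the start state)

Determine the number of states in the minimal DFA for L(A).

P0 = {S5} | {S0,S1,S2,S3,S4,S6,S7}.
Refine {S0,S1,S2,S3,S4,S6,S7} on symbol 0: members go to different blocks, giving {S0,S1,S2,S3,S4,S7} and {S6}.
Split {S0,S1,S2,S3,S4,S7} by δ(·,1) → {S1,S2,S3,S4} and {S0,S7}.
On input 1, block {S1,S2,S3,S4} splits into {S1,S3,S4} and {S2}.
No further refinement is possible. Final partition (5 blocks): {S5} | {S1,S3,S4} | {S6} | {S0,S7} | {S2}.

5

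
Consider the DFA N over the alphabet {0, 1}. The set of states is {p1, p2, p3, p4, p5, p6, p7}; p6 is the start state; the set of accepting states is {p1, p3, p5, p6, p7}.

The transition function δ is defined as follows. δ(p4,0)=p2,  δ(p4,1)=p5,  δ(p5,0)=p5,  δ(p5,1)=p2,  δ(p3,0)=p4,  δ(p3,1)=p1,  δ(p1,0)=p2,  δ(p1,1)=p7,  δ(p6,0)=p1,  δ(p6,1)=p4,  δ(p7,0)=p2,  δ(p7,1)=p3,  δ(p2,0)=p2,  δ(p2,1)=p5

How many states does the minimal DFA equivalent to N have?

4

Initial partition by acceptance: {p1,p3,p5,p6,p7} | {p2,p4}.
Refine {p1,p3,p5,p6,p7} on symbol 0: members go to different blocks, giving {p1,p3,p7} and {p5,p6}.
Split {p5,p6} by δ(·,0) → {p5} and {p6}.
Stable partition: {p1,p3,p7} | {p2,p4} | {p5} | {p6} — 4 equivalence classes.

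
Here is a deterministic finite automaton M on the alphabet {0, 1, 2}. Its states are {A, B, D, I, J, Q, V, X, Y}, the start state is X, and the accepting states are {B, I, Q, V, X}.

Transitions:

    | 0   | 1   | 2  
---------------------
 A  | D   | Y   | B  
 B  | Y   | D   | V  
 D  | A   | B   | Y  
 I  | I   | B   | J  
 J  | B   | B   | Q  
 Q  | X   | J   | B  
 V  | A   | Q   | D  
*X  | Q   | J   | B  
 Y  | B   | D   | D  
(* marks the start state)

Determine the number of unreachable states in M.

1

Starting at X and following transitions, the reachable set is {A, B, D, J, Q, V, X, Y}. That leaves I unreachable — 1 in total.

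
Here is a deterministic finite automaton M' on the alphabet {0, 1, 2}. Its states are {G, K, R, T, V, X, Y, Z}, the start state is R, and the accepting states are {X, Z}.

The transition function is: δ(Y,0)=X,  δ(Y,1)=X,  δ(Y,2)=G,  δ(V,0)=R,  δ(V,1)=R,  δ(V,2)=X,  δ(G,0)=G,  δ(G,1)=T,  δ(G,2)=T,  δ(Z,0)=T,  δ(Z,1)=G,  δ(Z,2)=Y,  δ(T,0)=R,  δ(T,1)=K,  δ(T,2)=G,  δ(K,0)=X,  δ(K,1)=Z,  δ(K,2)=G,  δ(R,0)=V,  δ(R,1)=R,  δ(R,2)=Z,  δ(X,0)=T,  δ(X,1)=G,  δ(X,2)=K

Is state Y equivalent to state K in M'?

All states are reachable from the start state.
Initial partition by acceptance: {X,Z} | {G,K,R,T,V,Y}.
Refine {G,K,R,T,V,Y} on symbol 0: members go to different blocks, giving {G,R,T,V} and {K,Y}.
On input 1, block {G,R,T,V} splits into {G,R,V} and {T}.
Split {G,R,V} by δ(·,1) → {R,V} and {G}.
No further refinement is possible. Final partition (5 blocks): {X,Z} | {R,V} | {K,Y} | {T} | {G}.
Y and K lie in the same block of the stable partition, so they are equivalent — no string distinguishes them.

Yes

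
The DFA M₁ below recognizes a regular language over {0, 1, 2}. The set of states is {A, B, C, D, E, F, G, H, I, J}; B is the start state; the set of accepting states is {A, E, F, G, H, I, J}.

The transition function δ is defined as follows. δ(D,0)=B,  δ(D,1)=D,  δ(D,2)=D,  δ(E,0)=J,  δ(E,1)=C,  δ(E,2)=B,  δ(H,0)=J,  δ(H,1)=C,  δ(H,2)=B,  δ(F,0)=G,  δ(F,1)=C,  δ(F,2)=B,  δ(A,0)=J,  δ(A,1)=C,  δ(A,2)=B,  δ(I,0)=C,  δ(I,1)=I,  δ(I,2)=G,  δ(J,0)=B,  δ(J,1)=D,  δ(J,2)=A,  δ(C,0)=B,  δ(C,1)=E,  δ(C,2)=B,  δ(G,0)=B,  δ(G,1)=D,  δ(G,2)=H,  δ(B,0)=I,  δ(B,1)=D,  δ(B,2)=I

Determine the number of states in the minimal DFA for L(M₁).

6

States {F} cannot be reached from the start state, so discard them.
Start with accepting vs non-accepting: {A,E,G,H,I,J} | {B,C,D}.
On input 0, block {A,E,G,H,I,J} splits into {A,E,H} and {G,I,J}.
Split {B,C,D} by δ(·,0) → {C,D} and {B}.
On input 1, block {C,D} splits into {C} and {D}.
Split {G,I,J} by δ(·,0) → {G,J} and {I}.
No further refinement is possible. Final partition (6 blocks): {A,E,H} | {C} | {G,J} | {B} | {D} | {I}.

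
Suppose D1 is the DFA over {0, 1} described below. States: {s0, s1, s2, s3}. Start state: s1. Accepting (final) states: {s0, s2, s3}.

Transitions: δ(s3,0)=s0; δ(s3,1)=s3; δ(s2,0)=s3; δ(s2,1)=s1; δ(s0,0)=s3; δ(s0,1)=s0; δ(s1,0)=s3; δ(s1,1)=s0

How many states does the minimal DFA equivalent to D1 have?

Reachable states from the start: {s0,s1,s3}. Unreachable: {s2} — drop them.
P0 = {s0,s3} | {s1}.
No further refinement is possible. Final partition (2 blocks): {s0,s3} | {s1}.

2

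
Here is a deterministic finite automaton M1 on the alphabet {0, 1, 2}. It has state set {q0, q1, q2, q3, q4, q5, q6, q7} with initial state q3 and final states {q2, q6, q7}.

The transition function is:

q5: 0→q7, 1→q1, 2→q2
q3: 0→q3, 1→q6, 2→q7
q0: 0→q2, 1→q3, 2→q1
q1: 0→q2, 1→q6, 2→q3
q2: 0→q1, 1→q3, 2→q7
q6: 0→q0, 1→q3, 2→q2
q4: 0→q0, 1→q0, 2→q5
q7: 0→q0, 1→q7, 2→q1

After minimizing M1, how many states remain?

States {q4,q5} cannot be reached from the start state, so discard them.
Start with accepting vs non-accepting: {q2,q6,q7} | {q0,q1,q3}.
Split {q2,q6,q7} by δ(·,1) → {q2,q6} and {q7}.
Split {q2,q6} by δ(·,2) → {q2} and {q6}.
Refine {q0,q1,q3} on symbol 0: members go to different blocks, giving {q0,q1} and {q3}.
Refine {q0,q1} on symbol 1: members go to different blocks, giving {q0} and {q1}.
The partition is now stable with 6 blocks: {q2} | {q0} | {q7} | {q6} | {q3} | {q1}.

6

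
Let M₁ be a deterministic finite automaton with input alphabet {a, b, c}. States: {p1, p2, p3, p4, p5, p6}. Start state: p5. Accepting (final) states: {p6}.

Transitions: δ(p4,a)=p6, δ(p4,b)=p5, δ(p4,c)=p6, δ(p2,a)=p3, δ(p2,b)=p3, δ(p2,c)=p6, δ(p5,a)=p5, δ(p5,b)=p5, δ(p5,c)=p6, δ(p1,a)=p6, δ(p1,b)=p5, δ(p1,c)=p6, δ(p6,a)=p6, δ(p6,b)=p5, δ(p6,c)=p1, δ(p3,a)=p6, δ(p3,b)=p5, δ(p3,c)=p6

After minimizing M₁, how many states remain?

3

Reachable states from the start: {p1,p5,p6}. Unreachable: {p2,p3,p4} — drop them.
Start with accepting vs non-accepting: {p6} | {p1,p5}.
Split {p1,p5} by δ(·,a) → {p1} and {p5}.
The partition is now stable with 3 blocks: {p6} | {p1} | {p5}.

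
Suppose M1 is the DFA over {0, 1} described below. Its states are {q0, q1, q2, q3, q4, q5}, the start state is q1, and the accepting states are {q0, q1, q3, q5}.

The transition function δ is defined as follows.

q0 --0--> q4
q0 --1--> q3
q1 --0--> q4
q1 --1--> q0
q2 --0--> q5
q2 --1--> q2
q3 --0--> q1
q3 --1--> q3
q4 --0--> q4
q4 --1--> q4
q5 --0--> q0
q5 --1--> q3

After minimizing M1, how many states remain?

Reachable states from the start: {q0,q1,q3,q4}. Unreachable: {q2,q5} — drop them.
P0 = {q0,q1,q3} | {q4}.
On input 0, block {q0,q1,q3} splits into {q0,q1} and {q3}.
On input 1, block {q0,q1} splits into {q0} and {q1}.
Stable partition: {q0} | {q4} | {q3} | {q1} — 4 equivalence classes.

4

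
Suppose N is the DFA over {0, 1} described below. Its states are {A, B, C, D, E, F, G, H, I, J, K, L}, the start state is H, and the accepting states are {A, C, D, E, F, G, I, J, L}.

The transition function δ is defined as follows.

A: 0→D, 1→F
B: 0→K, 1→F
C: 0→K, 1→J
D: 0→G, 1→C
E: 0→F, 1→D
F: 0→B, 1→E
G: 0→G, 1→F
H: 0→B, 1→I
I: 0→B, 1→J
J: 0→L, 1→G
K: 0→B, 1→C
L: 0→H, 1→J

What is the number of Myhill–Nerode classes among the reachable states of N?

4

Reachable states from the start: {B,C,D,E,F,G,H,I,J,K,L}. Unreachable: {A} — drop them.
Start with accepting vs non-accepting: {C,D,E,F,G,I,J,L} | {B,H,K}.
Refine {C,D,E,F,G,I,J,L} on symbol 0: members go to different blocks, giving {C,F,I,L} and {D,E,G,J}.
On input 0, block {D,E,G,J} splits into {D,G} and {E,J}.
The partition is now stable with 4 blocks: {C,F,I,L} | {B,H,K} | {D,G} | {E,J}.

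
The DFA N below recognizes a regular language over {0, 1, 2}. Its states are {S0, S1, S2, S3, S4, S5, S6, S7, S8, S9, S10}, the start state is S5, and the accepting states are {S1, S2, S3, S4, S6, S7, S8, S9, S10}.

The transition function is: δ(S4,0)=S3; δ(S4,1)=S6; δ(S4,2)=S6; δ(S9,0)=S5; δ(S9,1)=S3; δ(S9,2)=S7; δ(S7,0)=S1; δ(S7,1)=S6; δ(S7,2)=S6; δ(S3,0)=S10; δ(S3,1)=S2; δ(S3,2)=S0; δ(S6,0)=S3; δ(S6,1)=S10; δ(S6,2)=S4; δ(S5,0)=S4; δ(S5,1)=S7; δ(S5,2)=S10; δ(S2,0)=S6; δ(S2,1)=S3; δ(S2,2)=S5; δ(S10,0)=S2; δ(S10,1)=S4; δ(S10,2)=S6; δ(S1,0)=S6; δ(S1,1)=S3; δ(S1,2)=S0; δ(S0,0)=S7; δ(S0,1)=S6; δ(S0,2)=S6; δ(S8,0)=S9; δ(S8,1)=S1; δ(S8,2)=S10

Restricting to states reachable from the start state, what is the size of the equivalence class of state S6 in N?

States {S8,S9} cannot be reached from the start state, so discard them.
Initial partition by acceptance: {S1,S2,S3,S4,S6,S7,S10} | {S0,S5}.
On input 2, block {S1,S2,S3,S4,S6,S7,S10} splits into {S4,S6,S7,S10} and {S1,S2,S3}.
No further refinement is possible. Final partition (3 blocks): {S4,S6,S7,S10} | {S0,S5} | {S1,S2,S3}.
The equivalence class containing S6 is {S4,S6,S7,S10}, of size 4.

4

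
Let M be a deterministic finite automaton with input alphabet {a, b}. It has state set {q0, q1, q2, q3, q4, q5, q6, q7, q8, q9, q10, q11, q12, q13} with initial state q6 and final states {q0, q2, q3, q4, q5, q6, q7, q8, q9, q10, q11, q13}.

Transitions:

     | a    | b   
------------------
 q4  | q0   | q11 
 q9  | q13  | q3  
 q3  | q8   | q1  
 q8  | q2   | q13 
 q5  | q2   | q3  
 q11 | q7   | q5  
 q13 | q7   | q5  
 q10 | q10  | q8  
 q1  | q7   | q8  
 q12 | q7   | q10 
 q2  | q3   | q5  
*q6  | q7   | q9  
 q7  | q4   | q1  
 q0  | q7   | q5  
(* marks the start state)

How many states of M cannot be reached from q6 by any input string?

2

No path from q6 leads to q10, q12; the other 12 states are all reachable.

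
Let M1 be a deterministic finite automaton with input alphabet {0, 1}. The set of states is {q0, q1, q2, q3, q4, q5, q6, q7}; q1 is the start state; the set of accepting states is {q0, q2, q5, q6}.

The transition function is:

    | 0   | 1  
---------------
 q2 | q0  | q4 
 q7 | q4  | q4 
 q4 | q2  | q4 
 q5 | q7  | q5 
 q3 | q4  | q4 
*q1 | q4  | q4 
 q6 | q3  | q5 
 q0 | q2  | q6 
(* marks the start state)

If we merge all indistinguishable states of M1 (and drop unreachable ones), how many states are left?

5

Start with accepting vs non-accepting: {q0,q2,q5,q6} | {q1,q3,q4,q7}.
Refine {q0,q2,q5,q6} on symbol 0: members go to different blocks, giving {q0,q2} and {q5,q6}.
Split {q0,q2} by δ(·,1) → {q0} and {q2}.
Split {q1,q3,q4,q7} by δ(·,0) → {q1,q3,q7} and {q4}.
No further refinement is possible. Final partition (5 blocks): {q0} | {q1,q3,q7} | {q5,q6} | {q2} | {q4}.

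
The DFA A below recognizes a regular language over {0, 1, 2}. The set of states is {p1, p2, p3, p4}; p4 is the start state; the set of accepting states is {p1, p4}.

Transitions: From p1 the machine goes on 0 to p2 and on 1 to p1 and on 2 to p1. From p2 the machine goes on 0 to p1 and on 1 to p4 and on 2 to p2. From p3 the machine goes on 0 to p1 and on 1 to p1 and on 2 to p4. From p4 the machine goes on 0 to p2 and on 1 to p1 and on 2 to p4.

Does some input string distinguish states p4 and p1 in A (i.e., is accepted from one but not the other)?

No

Reachable states from the start: {p1,p2,p4}. Unreachable: {p3} — drop them.
Start with accepting vs non-accepting: {p1,p4} | {p2}.
Stable partition: {p1,p4} | {p2} — 2 equivalence classes.
p4 and p1 lie in the same block of the stable partition, so they are equivalent — no string distinguishes them.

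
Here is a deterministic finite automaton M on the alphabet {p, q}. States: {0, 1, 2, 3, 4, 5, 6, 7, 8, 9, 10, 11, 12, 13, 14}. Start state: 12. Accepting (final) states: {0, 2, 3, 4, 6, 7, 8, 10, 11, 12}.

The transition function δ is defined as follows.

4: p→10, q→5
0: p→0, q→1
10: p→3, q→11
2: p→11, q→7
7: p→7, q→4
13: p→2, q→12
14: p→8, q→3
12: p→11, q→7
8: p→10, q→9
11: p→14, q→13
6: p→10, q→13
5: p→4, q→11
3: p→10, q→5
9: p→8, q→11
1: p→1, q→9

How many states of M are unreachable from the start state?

No path from 12 leads to 0, 1, 6; the other 12 states are all reachable.

3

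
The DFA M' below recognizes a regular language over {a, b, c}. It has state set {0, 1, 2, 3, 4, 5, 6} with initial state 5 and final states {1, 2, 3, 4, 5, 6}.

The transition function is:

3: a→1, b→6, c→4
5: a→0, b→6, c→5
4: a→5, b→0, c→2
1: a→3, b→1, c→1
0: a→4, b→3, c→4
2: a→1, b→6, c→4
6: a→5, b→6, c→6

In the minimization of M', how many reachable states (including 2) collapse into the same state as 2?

2

P0 = {1,2,3,4,5,6} | {0}.
Split {1,2,3,4,5,6} by δ(·,a) → {1,2,3,4,6} and {5}.
Refine {1,2,3,4,6} on symbol a: members go to different blocks, giving {1,2,3} and {4,6}.
Split {1,2,3} by δ(·,b) → {2,3} and {1}.
Refine {4,6} on symbol b: members go to different blocks, giving {4} and {6}.
The partition is now stable with 6 blocks: {2,3} | {0} | {5} | {4} | {1} | {6}.
State 2 belongs to the block {2,3}, which has 2 states.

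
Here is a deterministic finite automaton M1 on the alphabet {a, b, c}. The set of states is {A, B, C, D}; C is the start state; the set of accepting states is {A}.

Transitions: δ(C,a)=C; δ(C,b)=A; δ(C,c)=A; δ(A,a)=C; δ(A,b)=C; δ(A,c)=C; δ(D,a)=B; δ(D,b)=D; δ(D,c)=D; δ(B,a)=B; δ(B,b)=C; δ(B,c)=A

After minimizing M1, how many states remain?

States {B,D} cannot be reached from the start state, so discard them.
Initial partition by acceptance: {A} | {C}.
Stable partition: {A} | {C} — 2 equivalence classes.

2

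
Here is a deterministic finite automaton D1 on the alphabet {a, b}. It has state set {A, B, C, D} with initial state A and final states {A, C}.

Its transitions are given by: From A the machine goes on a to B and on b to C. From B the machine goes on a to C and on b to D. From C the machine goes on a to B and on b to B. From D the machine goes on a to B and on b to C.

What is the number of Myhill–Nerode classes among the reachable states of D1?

4

All states are reachable from the start state.
Start with accepting vs non-accepting: {A,C} | {B,D}.
Split {A,C} by δ(·,b) → {A} and {C}.
On input a, block {B,D} splits into {B} and {D}.
The partition is now stable with 4 blocks: {A} | {B} | {C} | {D}.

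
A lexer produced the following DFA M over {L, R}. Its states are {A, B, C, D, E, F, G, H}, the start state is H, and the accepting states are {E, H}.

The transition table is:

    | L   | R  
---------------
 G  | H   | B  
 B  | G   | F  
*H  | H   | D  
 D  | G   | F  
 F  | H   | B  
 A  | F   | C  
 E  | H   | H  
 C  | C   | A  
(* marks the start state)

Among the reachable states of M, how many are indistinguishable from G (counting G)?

2

Reachable states from the start: {B,D,F,G,H}. Unreachable: {A,C,E} — drop them.
P0 = {H} | {B,D,F,G}.
Refine {B,D,F,G} on symbol L: members go to different blocks, giving {B,D} and {F,G}.
Stable partition: {H} | {B,D} | {F,G} — 3 equivalence classes.
The equivalence class containing G is {F,G}, of size 2.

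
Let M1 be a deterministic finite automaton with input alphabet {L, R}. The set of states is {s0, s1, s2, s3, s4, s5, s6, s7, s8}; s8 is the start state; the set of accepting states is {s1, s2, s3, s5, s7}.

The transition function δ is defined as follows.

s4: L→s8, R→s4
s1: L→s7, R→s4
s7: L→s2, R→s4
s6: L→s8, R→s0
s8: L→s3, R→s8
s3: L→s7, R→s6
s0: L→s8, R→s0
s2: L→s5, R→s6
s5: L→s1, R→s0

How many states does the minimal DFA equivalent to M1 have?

P0 = {s1,s2,s3,s5,s7} | {s0,s4,s6,s8}.
Refine {s0,s4,s6,s8} on symbol L: members go to different blocks, giving {s0,s4,s6} and {s8}.
The partition is now stable with 3 blocks: {s1,s2,s3,s5,s7} | {s0,s4,s6} | {s8}.

3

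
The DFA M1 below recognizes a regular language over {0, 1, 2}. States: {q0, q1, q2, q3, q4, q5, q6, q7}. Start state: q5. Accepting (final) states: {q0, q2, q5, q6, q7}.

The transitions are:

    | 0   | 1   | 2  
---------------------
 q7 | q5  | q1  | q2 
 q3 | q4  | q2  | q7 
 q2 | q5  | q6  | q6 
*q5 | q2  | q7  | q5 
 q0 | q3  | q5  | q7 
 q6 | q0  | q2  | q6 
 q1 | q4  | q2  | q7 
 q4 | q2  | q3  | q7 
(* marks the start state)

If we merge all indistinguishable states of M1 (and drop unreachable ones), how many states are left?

Initial partition by acceptance: {q0,q2,q5,q6,q7} | {q1,q3,q4}.
On input 0, block {q0,q2,q5,q6,q7} splits into {q2,q5,q6,q7} and {q0}.
On input 0, block {q2,q5,q6,q7} splits into {q2,q5,q7} and {q6}.
Refine {q2,q5,q7} on symbol 1: members go to different blocks, giving {q2} and {q5} and {q7}.
Refine {q1,q3,q4} on symbol 0: members go to different blocks, giving {q1,q3} and {q4}.
No further refinement is possible. Final partition (7 blocks): {q2} | {q1,q3} | {q0} | {q6} | {q5} | {q7} | {q4}.

7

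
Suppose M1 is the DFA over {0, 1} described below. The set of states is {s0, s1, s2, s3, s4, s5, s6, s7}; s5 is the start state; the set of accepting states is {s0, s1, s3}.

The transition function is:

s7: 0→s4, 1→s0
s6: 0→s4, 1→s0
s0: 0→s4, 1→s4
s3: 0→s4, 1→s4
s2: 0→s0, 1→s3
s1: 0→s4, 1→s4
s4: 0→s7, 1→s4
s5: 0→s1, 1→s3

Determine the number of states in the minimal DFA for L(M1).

4

States {s2,s6} cannot be reached from the start state, so discard them.
Start with accepting vs non-accepting: {s0,s1,s3} | {s4,s5,s7}.
Split {s4,s5,s7} by δ(·,0) → {s4,s7} and {s5}.
On input 1, block {s4,s7} splits into {s4} and {s7}.
The partition is now stable with 4 blocks: {s0,s1,s3} | {s4} | {s5} | {s7}.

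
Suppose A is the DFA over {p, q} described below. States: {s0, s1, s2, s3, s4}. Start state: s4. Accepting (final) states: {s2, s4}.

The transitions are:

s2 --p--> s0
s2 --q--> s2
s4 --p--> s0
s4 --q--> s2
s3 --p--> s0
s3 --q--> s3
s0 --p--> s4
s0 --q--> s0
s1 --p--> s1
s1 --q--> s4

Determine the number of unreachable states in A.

2

Starting at s4 and following transitions, the reachable set is {s0, s2, s4}. That leaves s1, s3 unreachable — 2 in total.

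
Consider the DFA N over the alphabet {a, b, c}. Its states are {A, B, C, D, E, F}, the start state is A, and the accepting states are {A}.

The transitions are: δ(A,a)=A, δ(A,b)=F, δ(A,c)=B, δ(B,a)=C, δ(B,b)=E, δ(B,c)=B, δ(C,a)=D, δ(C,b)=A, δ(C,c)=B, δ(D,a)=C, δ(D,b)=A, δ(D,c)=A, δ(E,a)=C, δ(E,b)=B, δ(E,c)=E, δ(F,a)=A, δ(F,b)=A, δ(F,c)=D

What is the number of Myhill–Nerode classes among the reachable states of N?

Initial partition by acceptance: {A} | {B,C,D,E,F}.
On input a, block {B,C,D,E,F} splits into {B,C,D,E} and {F}.
Split {B,C,D,E} by δ(·,b) → {B,E} and {C,D}.
Refine {C,D} on symbol c: members go to different blocks, giving {C} and {D}.
The partition is now stable with 5 blocks: {A} | {B,E} | {F} | {C} | {D}.

5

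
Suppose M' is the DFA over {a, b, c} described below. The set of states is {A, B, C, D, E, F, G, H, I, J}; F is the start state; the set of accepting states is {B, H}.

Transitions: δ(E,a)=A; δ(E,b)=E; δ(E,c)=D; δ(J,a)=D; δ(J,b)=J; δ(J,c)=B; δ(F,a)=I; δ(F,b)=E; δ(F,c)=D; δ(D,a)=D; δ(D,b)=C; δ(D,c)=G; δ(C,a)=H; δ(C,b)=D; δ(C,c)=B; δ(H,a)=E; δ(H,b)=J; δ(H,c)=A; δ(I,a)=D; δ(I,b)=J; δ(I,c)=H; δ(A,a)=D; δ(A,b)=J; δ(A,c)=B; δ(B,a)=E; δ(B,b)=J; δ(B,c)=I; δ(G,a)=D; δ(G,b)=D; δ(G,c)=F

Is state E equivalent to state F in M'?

Yes

All states are reachable from the start state.
Initial partition by acceptance: {B,H} | {A,C,D,E,F,G,I,J}.
Refine {A,C,D,E,F,G,I,J} on symbol a: members go to different blocks, giving {A,D,E,F,G,I,J} and {C}.
Split {A,D,E,F,G,I,J} by δ(·,b) → {A,E,F,G,I,J} and {D}.
On input a, block {A,E,F,G,I,J} splits into {A,G,I,J} and {E,F}.
Refine {A,G,I,J} on symbol b: members go to different blocks, giving {A,I,J} and {G}.
No further refinement is possible. Final partition (6 blocks): {B,H} | {A,I,J} | {C} | {D} | {E,F} | {G}.
E and F lie in the same block of the stable partition, so they are equivalent — no string distinguishes them.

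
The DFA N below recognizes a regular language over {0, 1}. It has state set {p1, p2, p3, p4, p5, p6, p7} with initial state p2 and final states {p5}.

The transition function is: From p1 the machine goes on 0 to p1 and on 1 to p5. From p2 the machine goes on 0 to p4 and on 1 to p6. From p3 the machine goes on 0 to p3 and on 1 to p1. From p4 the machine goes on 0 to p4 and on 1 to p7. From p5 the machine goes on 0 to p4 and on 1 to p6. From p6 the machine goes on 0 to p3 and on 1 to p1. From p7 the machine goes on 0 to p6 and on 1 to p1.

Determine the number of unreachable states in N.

0

A breadth-first search from the start state visits every state.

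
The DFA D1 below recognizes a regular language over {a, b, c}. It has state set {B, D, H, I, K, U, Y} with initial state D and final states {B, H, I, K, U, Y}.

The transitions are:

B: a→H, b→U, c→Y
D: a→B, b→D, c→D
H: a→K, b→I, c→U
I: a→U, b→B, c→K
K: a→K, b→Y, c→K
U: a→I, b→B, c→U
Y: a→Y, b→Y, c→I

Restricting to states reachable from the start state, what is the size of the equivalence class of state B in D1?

All states are reachable from the start state.
Initial partition by acceptance: {B,H,I,K,U,Y} | {D}.
The partition is now stable with 2 blocks: {B,H,I,K,U,Y} | {D}.
State B belongs to the block {B,H,I,K,U,Y}, which has 6 states.

6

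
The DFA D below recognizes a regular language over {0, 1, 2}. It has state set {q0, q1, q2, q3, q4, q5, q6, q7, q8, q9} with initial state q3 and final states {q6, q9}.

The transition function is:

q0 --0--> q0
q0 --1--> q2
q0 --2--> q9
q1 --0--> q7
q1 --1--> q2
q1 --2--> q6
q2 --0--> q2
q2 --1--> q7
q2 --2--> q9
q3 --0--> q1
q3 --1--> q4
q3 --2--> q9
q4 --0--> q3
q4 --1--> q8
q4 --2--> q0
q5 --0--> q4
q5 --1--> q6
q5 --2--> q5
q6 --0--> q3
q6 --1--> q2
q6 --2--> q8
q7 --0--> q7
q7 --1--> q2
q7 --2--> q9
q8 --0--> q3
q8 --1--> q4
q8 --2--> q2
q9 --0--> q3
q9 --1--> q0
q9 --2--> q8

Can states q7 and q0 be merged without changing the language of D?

Yes

First remove the unreachable states {q5}; 9 states remain.
Initial partition by acceptance: {q6,q9} | {q0,q1,q2,q3,q4,q7,q8}.
Refine {q0,q1,q2,q3,q4,q7,q8} on symbol 2: members go to different blocks, giving {q0,q1,q2,q3,q7} and {q4,q8}.
Refine {q0,q1,q2,q3,q7} on symbol 1: members go to different blocks, giving {q0,q1,q2,q7} and {q3}.
The partition is now stable with 4 blocks: {q6,q9} | {q0,q1,q2,q7} | {q4,q8} | {q3}.
q7 and q0 lie in the same block of the stable partition, so they are equivalent — no string distinguishes them.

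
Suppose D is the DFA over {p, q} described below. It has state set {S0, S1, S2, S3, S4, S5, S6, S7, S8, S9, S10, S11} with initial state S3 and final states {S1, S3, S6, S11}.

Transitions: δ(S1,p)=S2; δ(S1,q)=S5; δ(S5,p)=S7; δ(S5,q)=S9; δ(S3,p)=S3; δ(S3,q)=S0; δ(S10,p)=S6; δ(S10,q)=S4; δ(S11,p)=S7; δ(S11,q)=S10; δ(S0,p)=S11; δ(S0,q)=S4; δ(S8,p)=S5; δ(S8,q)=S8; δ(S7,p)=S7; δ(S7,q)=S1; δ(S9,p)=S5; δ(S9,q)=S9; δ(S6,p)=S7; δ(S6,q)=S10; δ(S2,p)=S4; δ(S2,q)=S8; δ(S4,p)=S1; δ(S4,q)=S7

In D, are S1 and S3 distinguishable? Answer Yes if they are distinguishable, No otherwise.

Yes

All states are reachable from the start state.
P0 = {S1,S3,S6,S11} | {S0,S2,S4,S5,S7,S8,S9,S10}.
Split {S1,S3,S6,S11} by δ(·,p) → {S1,S6,S11} and {S3}.
Refine {S0,S2,S4,S5,S7,S8,S9,S10} on symbol p: members go to different blocks, giving {S2,S5,S7,S8,S9} and {S0,S4,S10}.
Split {S1,S6,S11} by δ(·,q) → {S6,S11} and {S1}.
Refine {S2,S5,S7,S8,S9} on symbol p: members go to different blocks, giving {S5,S7,S8,S9} and {S2}.
Refine {S5,S7,S8,S9} on symbol q: members go to different blocks, giving {S5,S8,S9} and {S7}.
Refine {S5,S8,S9} on symbol p: members go to different blocks, giving {S8,S9} and {S5}.
On input p, block {S0,S4,S10} splits into {S0,S10} and {S4}.
No further refinement is possible. Final partition (9 blocks): {S6,S11} | {S8,S9} | {S3} | {S0,S10} | {S1} | {S2} | {S7} | {S5} | {S4}.
S1 and S3 end up in different blocks, so they are distinguishable. For instance, the string 'p' is accepted from only S3.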